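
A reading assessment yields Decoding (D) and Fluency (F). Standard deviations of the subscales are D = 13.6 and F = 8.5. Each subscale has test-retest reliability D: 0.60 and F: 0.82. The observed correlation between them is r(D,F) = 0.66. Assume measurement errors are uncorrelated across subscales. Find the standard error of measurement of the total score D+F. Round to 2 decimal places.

Var(total) = 257.21 + 152.592 = 409.802.
True-score variance = 170.221 + 152.592 = 322.813, so reliability = 0.7877.
Error variance = 409.802 − 322.813 = 86.989; SEM = √86.989 = 9.33.

9.33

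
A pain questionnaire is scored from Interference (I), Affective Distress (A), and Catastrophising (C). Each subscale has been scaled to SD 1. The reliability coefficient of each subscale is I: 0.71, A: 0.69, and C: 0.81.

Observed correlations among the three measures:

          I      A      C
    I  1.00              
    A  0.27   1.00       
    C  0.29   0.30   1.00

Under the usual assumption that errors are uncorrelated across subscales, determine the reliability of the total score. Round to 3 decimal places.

Var(I+A+C) = 3 + 2·[0.27 + 0.29 + 0.30] = 3 + 1.72 = 4.72.
Because errors are independent across components, Cov(Tᵢ,Tⱼ) = Cov(Xᵢ,Xⱼ); the off-diagonal part of the true-score variance is the same as above.
True-score variance = [0.71 + 0.69 + 0.81] + 1.72 = 2.21 + 1.72 = 3.93.
Reliability = 3.93 / 4.72 = 0.833.

0.833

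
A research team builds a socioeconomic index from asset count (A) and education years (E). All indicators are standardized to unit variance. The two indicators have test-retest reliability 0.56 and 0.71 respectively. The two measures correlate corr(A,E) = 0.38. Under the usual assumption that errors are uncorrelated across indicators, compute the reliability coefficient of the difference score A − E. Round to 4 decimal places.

0.4113

Var(A−E) = 1 + 1 − 2·0.38 = 2 − 0.76 = 1.24.
Because errors are independent across components, Cov(Tᵢ,Tⱼ) = Cov(Xᵢ,Xⱼ); the off-diagonal part of the true-score variance is the same as above.
True-score variance = [0.56 + 0.71] − 0.76 = 1.27 − 0.76 = 0.51.
Reliability = 0.51 / 1.24 = 0.4113.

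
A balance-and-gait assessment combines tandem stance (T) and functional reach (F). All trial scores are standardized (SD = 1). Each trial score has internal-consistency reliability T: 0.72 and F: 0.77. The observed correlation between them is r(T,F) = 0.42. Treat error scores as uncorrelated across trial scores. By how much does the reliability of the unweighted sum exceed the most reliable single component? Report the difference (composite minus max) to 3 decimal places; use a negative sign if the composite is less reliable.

Var(sum) = 2 + 0.84 = 2.84; true-score variance = 1.49 + 0.84 = 2.33; composite reliability = 0.8204.
Max component reliability = 0.7700.
Difference = 0.8204 − 0.7700 = 0.050.

0.050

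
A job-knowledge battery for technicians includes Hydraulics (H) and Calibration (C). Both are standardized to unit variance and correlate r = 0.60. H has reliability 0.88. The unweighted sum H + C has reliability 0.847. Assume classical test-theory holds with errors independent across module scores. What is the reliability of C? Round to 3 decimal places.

Var(H+C) = 2 + 2·0.60 = 3.200.
True-score variance = ρ_H + ρ_C + 2·0.60, so 0.847 = (0.88 + ρ_C + 1.20) / 3.200.
ρ_C = 0.847·3.200 − 0.88 − 1.20 = 0.630.

0.630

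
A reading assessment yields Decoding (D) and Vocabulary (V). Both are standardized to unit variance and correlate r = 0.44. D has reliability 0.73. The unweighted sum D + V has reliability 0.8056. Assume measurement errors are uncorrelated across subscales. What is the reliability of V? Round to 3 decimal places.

0.710

Var(D+V) = 2 + 2·0.44 = 2.880.
True-score variance = ρ_D + ρ_V + 2·0.44, so 0.8056 = (0.73 + ρ_V + 0.88) / 2.880.
ρ_V = 0.8056·2.880 − 0.73 − 0.88 = 0.710.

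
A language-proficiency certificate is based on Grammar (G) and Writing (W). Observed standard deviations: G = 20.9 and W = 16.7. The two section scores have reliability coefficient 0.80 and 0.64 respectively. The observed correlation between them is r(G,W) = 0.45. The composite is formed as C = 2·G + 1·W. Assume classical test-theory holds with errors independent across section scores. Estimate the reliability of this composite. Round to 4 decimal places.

Var(C) = 2²·20.9² + 16.7² + 2·[2·20.9·16.7·0.45] = 2026.13 + 628.254 = 2654.38.
With uncorrelated errors the cross-covariances are all true-score covariance, so they carry over unchanged; only the diagonal terms shrink to ρᵢσᵢ².
True-score variance = [2²·20.9²·0.80 + 16.7²·0.64] + 628.254 = 1576.28 + 628.254 = 2204.54.
Reliability = 2204.54 / 2654.38 = 0.8305.

0.8305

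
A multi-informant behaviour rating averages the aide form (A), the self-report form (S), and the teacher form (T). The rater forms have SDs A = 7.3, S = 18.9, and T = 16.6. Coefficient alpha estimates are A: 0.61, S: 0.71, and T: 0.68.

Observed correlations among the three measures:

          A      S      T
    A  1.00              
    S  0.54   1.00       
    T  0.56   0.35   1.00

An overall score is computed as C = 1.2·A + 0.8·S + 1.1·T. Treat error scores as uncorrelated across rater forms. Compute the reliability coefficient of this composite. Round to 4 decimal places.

0.8242

Var(C) = 1.2²·7.3² + 0.8²·18.9² + 1.1²·16.6² + 2·[0.96·7.3·18.9·0.54 + 1.32·7.3·16.6·0.56 + 0.88·18.9·16.6·0.35] = 638.78 + 515.464 = 1154.24.
Under uncorrelated errors the observed covariances equal the true-score covariances, so only the own-variance terms attenuate.
True-score variance = [1.2²·7.3²·0.61 + 0.8²·18.9²·0.71 + 1.1²·16.6²·0.68] + 515.464 = 435.857 + 515.464 = 951.321.
Reliability = 951.321 / 1154.24 = 0.8242.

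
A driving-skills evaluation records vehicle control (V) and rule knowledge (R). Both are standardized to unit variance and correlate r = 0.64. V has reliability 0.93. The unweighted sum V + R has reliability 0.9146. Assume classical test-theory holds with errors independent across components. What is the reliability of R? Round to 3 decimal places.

Var(V+R) = 2 + 2·0.64 = 3.280.
True-score variance = ρ_V + ρ_R + 2·0.64, so 0.9146 = (0.93 + ρ_R + 1.28) / 3.280.
ρ_R = 0.9146·3.280 − 0.93 − 1.28 = 0.790.

0.790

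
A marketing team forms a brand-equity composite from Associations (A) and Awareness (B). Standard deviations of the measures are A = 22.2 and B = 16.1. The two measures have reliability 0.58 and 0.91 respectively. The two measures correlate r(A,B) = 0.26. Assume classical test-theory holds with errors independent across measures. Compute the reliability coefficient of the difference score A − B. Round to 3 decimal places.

0.593

Var(A−B) = 22.2² + 16.1² − 2·22.2·16.1·0.26 = 752.05 − 185.858 = 566.192.
Under uncorrelated errors the observed covariances equal the true-score covariances, so only the own-variance terms attenuate.
True-score variance = [22.2²·0.58 + 16.1²·0.91] − 185.858 = 521.728 − 185.858 = 335.87.
Reliability = 335.87 / 566.192 = 0.593.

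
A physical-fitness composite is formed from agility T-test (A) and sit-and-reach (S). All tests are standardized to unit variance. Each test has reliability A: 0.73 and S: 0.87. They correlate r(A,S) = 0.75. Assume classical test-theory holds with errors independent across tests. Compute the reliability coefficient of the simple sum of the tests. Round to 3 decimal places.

0.886

Var(A+S) = 2 + 2·[0.75] = 2 + 1.5 = 3.5.
With uncorrelated errors the cross-covariances are all true-score covariance, so they carry over unchanged; only the diagonal terms shrink to ρᵢσᵢ².
True-score variance = [0.73 + 0.87] + 1.5 = 1.6 + 1.5 = 3.1.
Reliability = 3.1 / 3.5 = 0.886.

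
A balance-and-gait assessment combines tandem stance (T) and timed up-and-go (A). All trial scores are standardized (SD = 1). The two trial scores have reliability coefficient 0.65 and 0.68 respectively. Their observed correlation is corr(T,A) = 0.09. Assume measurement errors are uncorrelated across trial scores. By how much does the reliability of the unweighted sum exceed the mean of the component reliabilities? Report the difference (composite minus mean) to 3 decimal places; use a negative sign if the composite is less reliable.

0.028

Var(sum) = 2 + 0.18 = 2.18; true-score variance = 1.33 + 0.18 = 1.51; composite reliability = 0.6927.
Mean component reliability = 0.6650.
Difference = 0.6927 − 0.6650 = 0.028.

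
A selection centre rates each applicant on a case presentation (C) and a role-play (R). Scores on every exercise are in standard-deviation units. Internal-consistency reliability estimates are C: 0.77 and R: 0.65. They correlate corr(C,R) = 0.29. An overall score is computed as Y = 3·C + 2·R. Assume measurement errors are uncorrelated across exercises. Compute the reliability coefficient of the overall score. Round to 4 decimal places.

0.7894

Var(Y) = 3² + 2² + 2·[6·0.29] = 13 + 3.48 = 16.48.
With uncorrelated errors the cross-covariances are all true-score covariance, so they carry over unchanged; only the diagonal terms shrink to ρᵢσᵢ².
True-score variance = [3²·0.77 + 2²·0.65] + 3.48 = 9.53 + 3.48 = 13.01.
Reliability = 13.01 / 16.48 = 0.7894.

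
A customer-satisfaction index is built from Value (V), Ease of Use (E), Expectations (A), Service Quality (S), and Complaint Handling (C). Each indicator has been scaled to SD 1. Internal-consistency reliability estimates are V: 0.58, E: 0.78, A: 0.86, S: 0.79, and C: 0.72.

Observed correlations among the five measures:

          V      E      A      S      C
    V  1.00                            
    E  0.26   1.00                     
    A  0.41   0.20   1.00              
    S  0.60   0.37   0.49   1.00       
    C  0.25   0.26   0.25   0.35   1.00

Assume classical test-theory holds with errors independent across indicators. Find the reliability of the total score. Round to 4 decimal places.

Var(V+E+A+S+C) = 5 + 2·[0.26 + 0.41 + 0.60 + 0.25 + 0.20 + 0.37 + 0.26 + 0.49 + 0.25 + 0.35] = 5 + 6.88 = 11.88.
Under uncorrelated errors the observed covariances equal the true-score covariances, so only the own-variance terms attenuate.
True-score variance = [0.58 + 0.78 + 0.86 + 0.79 + 0.72] + 6.88 = 3.73 + 6.88 = 10.61.
Reliability = 10.61 / 11.88 = 0.8931.

0.8931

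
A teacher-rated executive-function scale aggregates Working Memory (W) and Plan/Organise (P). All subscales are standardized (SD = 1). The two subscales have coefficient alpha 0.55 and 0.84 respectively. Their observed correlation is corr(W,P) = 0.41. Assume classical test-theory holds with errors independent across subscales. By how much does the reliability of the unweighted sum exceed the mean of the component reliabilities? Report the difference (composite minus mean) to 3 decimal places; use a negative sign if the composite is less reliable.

Var(sum) = 2 + 0.82 = 2.82; true-score variance = 1.39 + 0.82 = 2.21; composite reliability = 0.7837.
Mean component reliability = 0.6950.
Difference = 0.7837 − 0.6950 = 0.089.

0.089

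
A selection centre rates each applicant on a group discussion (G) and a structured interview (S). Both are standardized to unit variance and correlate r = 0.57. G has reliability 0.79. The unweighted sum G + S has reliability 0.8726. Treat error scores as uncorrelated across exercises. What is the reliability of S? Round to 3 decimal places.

0.810

Var(G+S) = 2 + 2·0.57 = 3.140.
True-score variance = ρ_G + ρ_S + 2·0.57, so 0.8726 = (0.79 + ρ_S + 1.14) / 3.140.
ρ_S = 0.8726·3.140 − 0.79 − 1.14 = 0.810.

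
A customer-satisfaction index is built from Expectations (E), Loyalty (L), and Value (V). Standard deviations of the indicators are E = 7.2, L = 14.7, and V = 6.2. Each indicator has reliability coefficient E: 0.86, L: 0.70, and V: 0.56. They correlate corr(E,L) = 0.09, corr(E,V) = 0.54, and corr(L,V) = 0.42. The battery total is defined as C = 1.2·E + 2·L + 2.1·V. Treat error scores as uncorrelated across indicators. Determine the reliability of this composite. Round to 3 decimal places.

Var(C) = 1.2²·7.2² + 2²·14.7² + 2.1²·6.2² + 2·[2.4·7.2·14.7·0.09 + 2.52·7.2·6.2·0.54 + 4.2·14.7·6.2·0.42] = 1108.53 + 488.757 = 1597.29.
With uncorrelated errors the cross-covariances are all true-score covariance, so they carry over unchanged; only the diagonal terms shrink to ρᵢσᵢ².
True-score variance = [1.2²·7.2²·0.86 + 2²·14.7²·0.70 + 2.1²·6.2²·0.56] + 488.757 = 764.182 + 488.757 = 1252.94.
Reliability = 1252.94 / 1597.29 = 0.784.

0.784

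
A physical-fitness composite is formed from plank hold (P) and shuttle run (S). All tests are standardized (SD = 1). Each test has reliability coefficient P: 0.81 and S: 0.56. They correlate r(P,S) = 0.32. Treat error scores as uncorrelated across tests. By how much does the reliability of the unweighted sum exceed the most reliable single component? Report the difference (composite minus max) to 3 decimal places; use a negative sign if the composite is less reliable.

Var(sum) = 2 + 0.64 = 2.64; true-score variance = 1.37 + 0.64 = 2.01; composite reliability = 0.7614.
Max component reliability = 0.8100.
Difference = 0.7614 − 0.8100 = -0.049.

-0.049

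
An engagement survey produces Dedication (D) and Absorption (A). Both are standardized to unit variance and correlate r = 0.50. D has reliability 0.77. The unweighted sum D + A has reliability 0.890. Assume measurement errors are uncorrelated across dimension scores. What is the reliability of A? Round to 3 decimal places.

Var(D+A) = 2 + 2·0.50 = 3.000.
True-score variance = ρ_D + ρ_A + 2·0.50, so 0.890 = (0.77 + ρ_A + 1.00) / 3.000.
ρ_A = 0.890·3.000 − 0.77 − 1.00 = 0.900.

0.900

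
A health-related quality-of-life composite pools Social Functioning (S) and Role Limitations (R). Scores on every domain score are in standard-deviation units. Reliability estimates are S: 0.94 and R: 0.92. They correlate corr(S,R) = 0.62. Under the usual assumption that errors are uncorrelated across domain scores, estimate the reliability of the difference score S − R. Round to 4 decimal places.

0.8158

Var(S−R) = 1 + 1 − 2·0.62 = 2 − 1.24 = 0.76.
With uncorrelated errors the cross-covariances are all true-score covariance, so they carry over unchanged; only the diagonal terms shrink to ρᵢσᵢ².
True-score variance = [0.94 + 0.92] − 1.24 = 1.86 − 1.24 = 0.62.
Reliability = 0.62 / 0.76 = 0.8158.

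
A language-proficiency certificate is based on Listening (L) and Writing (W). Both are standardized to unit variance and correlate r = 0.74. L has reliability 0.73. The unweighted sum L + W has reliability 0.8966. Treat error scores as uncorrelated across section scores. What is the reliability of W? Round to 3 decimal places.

0.910

Var(L+W) = 2 + 2·0.74 = 3.480.
True-score variance = ρ_L + ρ_W + 2·0.74, so 0.8966 = (0.73 + ρ_W + 1.48) / 3.480.
ρ_W = 0.8966·3.480 − 0.73 − 1.48 = 0.910.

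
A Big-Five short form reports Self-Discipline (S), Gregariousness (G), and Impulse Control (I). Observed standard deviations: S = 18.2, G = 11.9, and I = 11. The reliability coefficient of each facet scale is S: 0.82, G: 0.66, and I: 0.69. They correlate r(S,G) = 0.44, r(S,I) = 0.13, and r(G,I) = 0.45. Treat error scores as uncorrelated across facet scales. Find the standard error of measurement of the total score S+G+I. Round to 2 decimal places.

12.05

Var(total) = 593.85 + 360.452 = 954.302.
True-score variance = 448.569 + 360.452 = 809.022, so reliability = 0.8478.
Error variance = 954.302 − 809.022 = 145.281; SEM = √145.281 = 12.05.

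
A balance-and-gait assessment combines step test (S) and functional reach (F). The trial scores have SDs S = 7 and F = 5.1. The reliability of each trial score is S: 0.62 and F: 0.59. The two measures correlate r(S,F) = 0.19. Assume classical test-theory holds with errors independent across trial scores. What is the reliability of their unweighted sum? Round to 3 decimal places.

0.669

Var(S+F) = 7² + 5.1² + 2·[7·5.1·0.19] = 75.01 + 13.566 = 88.576.
With uncorrelated errors the cross-covariances are all true-score covariance, so they carry over unchanged; only the diagonal terms shrink to ρᵢσᵢ².
True-score variance = [7²·0.62 + 5.1²·0.59] + 13.566 = 45.7259 + 13.566 = 59.2919.
Reliability = 59.2919 / 88.576 = 0.669.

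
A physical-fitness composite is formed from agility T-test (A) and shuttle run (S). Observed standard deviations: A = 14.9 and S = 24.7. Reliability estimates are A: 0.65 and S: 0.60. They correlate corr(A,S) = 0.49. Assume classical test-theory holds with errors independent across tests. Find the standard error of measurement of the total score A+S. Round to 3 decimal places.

17.937

Var(total) = 832.1 + 360.669 = 1192.77.
True-score variance = 510.36 + 360.669 = 871.03, so reliability = 0.7303.
Error variance = 1192.77 − 871.03 = 321.74; SEM = √321.74 = 17.937.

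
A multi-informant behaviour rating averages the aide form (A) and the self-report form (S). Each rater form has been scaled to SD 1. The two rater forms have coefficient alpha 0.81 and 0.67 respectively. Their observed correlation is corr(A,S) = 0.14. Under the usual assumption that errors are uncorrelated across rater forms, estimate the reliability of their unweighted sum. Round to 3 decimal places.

Var(A+S) = 2 + 2·[0.14] = 2 + 0.28 = 2.28.
Under uncorrelated errors the observed covariances equal the true-score covariances, so only the own-variance terms attenuate.
True-score variance = [0.81 + 0.67] + 0.28 = 1.48 + 0.28 = 1.76.
Reliability = 1.76 / 2.28 = 0.772.

0.772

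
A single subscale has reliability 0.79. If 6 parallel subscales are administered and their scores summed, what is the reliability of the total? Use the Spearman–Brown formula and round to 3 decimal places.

ρ_k = kρ / (1 + (k−1)ρ) = 6·0.79 / (1 + 5·0.79) = 4.740 / 4.950 = 0.958.

0.958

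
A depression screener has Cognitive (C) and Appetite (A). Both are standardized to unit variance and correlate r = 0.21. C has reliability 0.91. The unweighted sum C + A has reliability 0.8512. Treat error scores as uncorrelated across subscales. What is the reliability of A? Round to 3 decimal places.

Var(C+A) = 2 + 2·0.21 = 2.420.
True-score variance = ρ_C + ρ_A + 2·0.21, so 0.8512 = (0.91 + ρ_A + 0.42) / 2.420.
ρ_A = 0.8512·2.420 − 0.91 − 0.42 = 0.730.

0.730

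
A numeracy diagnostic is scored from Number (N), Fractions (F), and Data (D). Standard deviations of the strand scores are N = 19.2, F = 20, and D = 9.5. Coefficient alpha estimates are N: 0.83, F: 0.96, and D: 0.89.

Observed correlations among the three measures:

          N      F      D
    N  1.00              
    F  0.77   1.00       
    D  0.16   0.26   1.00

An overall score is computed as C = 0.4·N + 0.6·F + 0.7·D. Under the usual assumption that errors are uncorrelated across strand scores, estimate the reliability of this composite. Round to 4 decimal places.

Var(C) = 0.4²·19.2² + 0.6²·20² + 0.7²·9.5² + 2·[0.24·19.2·20·0.77 + 0.28·19.2·9.5·0.16 + 0.42·20·9.5·0.26] = 247.205 + 199.765 = 446.97.
Under uncorrelated errors the observed covariances equal the true-score covariances, so only the own-variance terms attenuate.
True-score variance = [0.4²·19.2²·0.83 + 0.6²·20²·0.96 + 0.7²·9.5²·0.89] + 199.765 = 226.553 + 199.765 = 426.319.
Reliability = 426.319 / 446.97 = 0.9538.

0.9538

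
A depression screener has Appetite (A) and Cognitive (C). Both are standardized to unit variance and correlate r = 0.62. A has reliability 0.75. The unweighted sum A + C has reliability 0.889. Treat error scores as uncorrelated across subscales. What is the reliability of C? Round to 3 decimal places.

0.890

Var(A+C) = 2 + 2·0.62 = 3.240.
True-score variance = ρ_A + ρ_C + 2·0.62, so 0.889 = (0.75 + ρ_C + 1.24) / 3.240.
ρ_C = 0.889·3.240 − 0.75 − 1.24 = 0.890.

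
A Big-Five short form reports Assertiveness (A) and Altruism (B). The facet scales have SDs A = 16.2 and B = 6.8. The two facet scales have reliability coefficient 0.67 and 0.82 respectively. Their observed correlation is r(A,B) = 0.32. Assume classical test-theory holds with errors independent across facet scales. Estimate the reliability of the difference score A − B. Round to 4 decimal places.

0.6014

Var(A−B) = 16.2² + 6.8² − 2·16.2·6.8·0.32 = 308.68 − 70.5024 = 238.178.
Because errors are independent across components, Cov(Tᵢ,Tⱼ) = Cov(Xᵢ,Xⱼ); the off-diagonal part of the true-score variance is the same as above.
True-score variance = [16.2²·0.67 + 6.8²·0.82] − 70.5024 = 213.752 − 70.5024 = 143.249.
Reliability = 143.249 / 238.178 = 0.6014.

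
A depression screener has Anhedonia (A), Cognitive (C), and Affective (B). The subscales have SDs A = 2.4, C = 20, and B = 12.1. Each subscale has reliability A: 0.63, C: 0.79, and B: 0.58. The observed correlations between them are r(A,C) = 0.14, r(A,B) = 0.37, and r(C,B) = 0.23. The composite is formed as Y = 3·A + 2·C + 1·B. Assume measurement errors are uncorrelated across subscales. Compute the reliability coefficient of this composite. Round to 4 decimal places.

Var(Y) = 3²·2.4² + 2²·20² + 12.1² + 2·[6·2.4·20·0.14 + 3·2.4·12.1·0.37 + 2·20·12.1·0.23] = 1798.25 + 367.749 = 2166.
With uncorrelated errors the cross-covariances are all true-score covariance, so they carry over unchanged; only the diagonal terms shrink to ρᵢσᵢ².
True-score variance = [3²·2.4²·0.63 + 2²·20²·0.79 + 12.1²·0.58] + 367.749 = 1381.58 + 367.749 = 1749.33.
Reliability = 1749.33 / 2166 = 0.8076.

0.8076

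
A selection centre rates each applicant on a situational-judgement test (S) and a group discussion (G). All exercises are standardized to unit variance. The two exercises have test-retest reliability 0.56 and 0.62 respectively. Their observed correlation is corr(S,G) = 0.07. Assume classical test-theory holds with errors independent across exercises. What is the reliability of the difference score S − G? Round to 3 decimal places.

Var(S−G) = 1 + 1 − 2·0.07 = 2 − 0.14 = 1.86.
Because errors are independent across components, Cov(Tᵢ,Tⱼ) = Cov(Xᵢ,Xⱼ); the off-diagonal part of the true-score variance is the same as above.
True-score variance = [0.56 + 0.62] − 0.14 = 1.18 − 0.14 = 1.04.
Reliability = 1.04 / 1.86 = 0.559.

0.559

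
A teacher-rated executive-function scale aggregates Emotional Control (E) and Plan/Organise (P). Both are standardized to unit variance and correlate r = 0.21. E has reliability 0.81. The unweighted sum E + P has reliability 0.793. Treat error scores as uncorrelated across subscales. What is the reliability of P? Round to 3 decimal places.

0.689

Var(E+P) = 2 + 2·0.21 = 2.420.
True-score variance = ρ_E + ρ_P + 2·0.21, so 0.793 = (0.81 + ρ_P + 0.42) / 2.420.
ρ_P = 0.793·2.420 − 0.81 − 0.42 = 0.689.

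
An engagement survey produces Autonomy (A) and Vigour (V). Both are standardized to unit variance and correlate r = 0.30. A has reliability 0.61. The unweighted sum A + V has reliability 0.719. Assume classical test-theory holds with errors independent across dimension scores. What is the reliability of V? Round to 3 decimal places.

Var(A+V) = 2 + 2·0.30 = 2.600.
True-score variance = ρ_A + ρ_V + 2·0.30, so 0.719 = (0.61 + ρ_V + 0.60) / 2.600.
ρ_V = 0.719·2.600 − 0.61 − 0.60 = 0.659.

0.659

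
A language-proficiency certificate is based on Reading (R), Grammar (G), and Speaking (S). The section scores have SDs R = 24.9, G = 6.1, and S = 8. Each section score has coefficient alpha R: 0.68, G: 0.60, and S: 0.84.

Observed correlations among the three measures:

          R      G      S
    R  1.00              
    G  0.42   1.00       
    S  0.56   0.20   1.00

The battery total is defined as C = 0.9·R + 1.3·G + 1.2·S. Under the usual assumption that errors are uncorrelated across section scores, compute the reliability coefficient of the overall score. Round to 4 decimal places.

0.8139

Var(C) = 0.9²·24.9² + 1.3²·6.1² + 1.2²·8² + 2·[1.17·24.9·6.1·0.42 + 1.08·24.9·8·0.56 + 1.56·6.1·8·0.20] = 657.253 + 420.681 = 1077.93.
Under uncorrelated errors the observed covariances equal the true-score covariances, so only the own-variance terms attenuate.
True-score variance = [0.9²·24.9²·0.68 + 1.3²·6.1²·0.60 + 1.2²·8²·0.84] + 420.681 = 456.647 + 420.681 = 877.328.
Reliability = 877.328 / 1077.93 = 0.8139.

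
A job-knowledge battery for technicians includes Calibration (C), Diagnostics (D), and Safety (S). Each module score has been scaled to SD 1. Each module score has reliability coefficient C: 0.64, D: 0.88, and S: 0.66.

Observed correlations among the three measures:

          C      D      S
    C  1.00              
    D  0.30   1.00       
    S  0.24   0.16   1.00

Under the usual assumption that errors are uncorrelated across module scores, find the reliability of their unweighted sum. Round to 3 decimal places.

0.814

Var(C+D+S) = 3 + 2·[0.30 + 0.24 + 0.16] = 3 + 1.4 = 4.4.
With uncorrelated errors the cross-covariances are all true-score covariance, so they carry over unchanged; only the diagonal terms shrink to ρᵢσᵢ².
True-score variance = [0.64 + 0.88 + 0.66] + 1.4 = 2.18 + 1.4 = 3.58.
Reliability = 3.58 / 4.4 = 0.814.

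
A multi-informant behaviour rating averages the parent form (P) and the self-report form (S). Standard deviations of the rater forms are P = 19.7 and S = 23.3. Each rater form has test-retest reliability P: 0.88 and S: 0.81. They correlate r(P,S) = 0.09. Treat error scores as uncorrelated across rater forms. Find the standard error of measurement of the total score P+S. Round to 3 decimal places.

Var(total) = 930.98 + 82.6218 = 1013.6.
True-score variance = 781.26 + 82.6218 = 863.882, so reliability = 0.8523.
Error variance = 1013.6 − 863.882 = 149.72; SEM = √149.72 = 12.236.

12.236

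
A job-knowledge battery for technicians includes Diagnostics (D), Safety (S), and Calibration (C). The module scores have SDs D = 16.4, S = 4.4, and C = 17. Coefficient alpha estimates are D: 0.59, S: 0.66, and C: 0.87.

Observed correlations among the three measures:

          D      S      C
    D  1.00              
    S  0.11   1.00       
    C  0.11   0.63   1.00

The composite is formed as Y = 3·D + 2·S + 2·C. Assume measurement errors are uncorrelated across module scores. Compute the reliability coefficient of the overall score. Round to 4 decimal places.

Var(Y) = 3²·16.4² + 2²·4.4² + 2²·17² + 2·[6·16.4·4.4·0.11 + 6·16.4·17·0.11 + 4·4.4·17·0.63] = 3654.08 + 840.259 = 4494.34.
With uncorrelated errors the cross-covariances are all true-score covariance, so they carry over unchanged; only the diagonal terms shrink to ρᵢσᵢ².
True-score variance = [3²·16.4²·0.59 + 2²·4.4²·0.66 + 2²·17²·0.87] + 840.259 = 2485.01 + 840.259 = 3325.27.
Reliability = 3325.27 / 4494.34 = 0.7399.

0.7399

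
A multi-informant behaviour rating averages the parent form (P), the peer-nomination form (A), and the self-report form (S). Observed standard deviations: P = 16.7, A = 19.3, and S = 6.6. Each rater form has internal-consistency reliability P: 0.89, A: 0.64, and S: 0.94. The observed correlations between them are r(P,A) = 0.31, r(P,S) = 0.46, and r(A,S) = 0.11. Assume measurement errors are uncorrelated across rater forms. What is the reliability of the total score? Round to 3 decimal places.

Var(P+A+S) = 16.7² + 19.3² + 6.6² + 2·[16.7·19.3·0.31 + 16.7·6.6·0.46 + 19.3·6.6·0.11] = 694.94 + 329.258 = 1024.2.
Under uncorrelated errors the observed covariances equal the true-score covariances, so only the own-variance terms attenuate.
True-score variance = [16.7²·0.89 + 19.3²·0.64 + 6.6²·0.94] + 329.258 = 527.552 + 329.258 = 856.81.
Reliability = 856.81 / 1024.2 = 0.837.

0.837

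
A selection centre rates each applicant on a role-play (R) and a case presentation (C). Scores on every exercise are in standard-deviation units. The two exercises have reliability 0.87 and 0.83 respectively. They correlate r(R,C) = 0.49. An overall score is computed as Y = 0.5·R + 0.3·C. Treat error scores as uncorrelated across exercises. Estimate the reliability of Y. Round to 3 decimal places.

0.902

Var(Y) = 0.5² + 0.3² + 2·[0.15·0.49] = 0.34 + 0.147 = 0.487.
Under uncorrelated errors the observed covariances equal the true-score covariances, so only the own-variance terms attenuate.
True-score variance = [0.5²·0.87 + 0.3²·0.83] + 0.147 = 0.2922 + 0.147 = 0.4392.
Reliability = 0.4392 / 0.487 = 0.902.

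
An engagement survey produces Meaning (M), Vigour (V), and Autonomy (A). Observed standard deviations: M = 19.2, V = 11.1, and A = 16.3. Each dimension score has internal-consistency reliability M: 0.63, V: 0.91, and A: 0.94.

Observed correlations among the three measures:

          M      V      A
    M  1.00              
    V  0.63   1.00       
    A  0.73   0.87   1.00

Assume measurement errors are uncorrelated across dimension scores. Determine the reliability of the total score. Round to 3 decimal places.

Var(M+V+A) = 19.2² + 11.1² + 16.3² + 2·[19.2·11.1·0.63 + 19.2·16.3·0.73 + 11.1·16.3·0.87] = 757.54 + 1040.27 = 1797.81.
Because errors are independent across components, Cov(Tᵢ,Tⱼ) = Cov(Xᵢ,Xⱼ); the off-diagonal part of the true-score variance is the same as above.
True-score variance = [19.2²·0.63 + 11.1²·0.91 + 16.3²·0.94] + 1040.27 = 594.113 + 1040.27 = 1634.38.
Reliability = 1634.38 / 1797.81 = 0.909.

0.909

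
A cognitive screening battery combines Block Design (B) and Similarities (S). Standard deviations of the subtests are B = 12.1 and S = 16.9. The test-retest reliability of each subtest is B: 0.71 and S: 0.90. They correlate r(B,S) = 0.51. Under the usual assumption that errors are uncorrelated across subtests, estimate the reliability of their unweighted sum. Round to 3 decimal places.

Var(B+S) = 12.1² + 16.9² + 2·[12.1·16.9·0.51] = 432.02 + 208.58 = 640.6.
With uncorrelated errors the cross-covariances are all true-score covariance, so they carry over unchanged; only the diagonal terms shrink to ρᵢσᵢ².
True-score variance = [12.1²·0.71 + 16.9²·0.90] + 208.58 = 361 + 208.58 = 569.58.
Reliability = 569.58 / 640.6 = 0.889.

0.889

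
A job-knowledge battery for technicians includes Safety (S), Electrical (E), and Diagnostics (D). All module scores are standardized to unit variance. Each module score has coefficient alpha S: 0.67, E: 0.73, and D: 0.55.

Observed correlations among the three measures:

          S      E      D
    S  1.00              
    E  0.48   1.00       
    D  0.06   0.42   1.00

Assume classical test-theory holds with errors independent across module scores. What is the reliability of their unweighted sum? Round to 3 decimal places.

Var(S+E+D) = 3 + 2·[0.48 + 0.06 + 0.42] = 3 + 1.92 = 4.92.
Under uncorrelated errors the observed covariances equal the true-score covariances, so only the own-variance terms attenuate.
True-score variance = [0.67 + 0.73 + 0.55] + 1.92 = 1.95 + 1.92 = 3.87.
Reliability = 3.87 / 4.92 = 0.787.

0.787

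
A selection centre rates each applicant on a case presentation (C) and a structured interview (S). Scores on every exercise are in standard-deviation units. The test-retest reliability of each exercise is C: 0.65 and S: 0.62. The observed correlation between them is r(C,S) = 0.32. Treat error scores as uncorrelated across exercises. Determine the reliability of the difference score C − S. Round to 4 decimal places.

Var(C−S) = 1 + 1 − 2·0.32 = 2 − 0.64 = 1.36.
With uncorrelated errors the cross-covariances are all true-score covariance, so they carry over unchanged; only the diagonal terms shrink to ρᵢσᵢ².
True-score variance = [0.65 + 0.62] − 0.64 = 1.27 − 0.64 = 0.63.
Reliability = 0.63 / 1.36 = 0.4632.

0.4632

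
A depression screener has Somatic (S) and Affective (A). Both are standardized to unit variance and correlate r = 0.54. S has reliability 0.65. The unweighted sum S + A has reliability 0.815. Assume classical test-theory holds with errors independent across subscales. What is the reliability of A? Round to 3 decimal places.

Var(S+A) = 2 + 2·0.54 = 3.080.
True-score variance = ρ_S + ρ_A + 2·0.54, so 0.815 = (0.65 + ρ_A + 1.08) / 3.080.
ρ_A = 0.815·3.080 − 0.65 − 1.08 = 0.780.

0.780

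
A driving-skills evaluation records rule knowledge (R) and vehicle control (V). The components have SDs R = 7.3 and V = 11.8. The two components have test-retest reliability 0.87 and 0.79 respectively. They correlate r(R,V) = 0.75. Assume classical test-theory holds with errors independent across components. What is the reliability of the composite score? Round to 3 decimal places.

Var(R+V) = 7.3² + 11.8² + 2·[7.3·11.8·0.75] = 192.53 + 129.21 = 321.74.
Because errors are independent across components, Cov(Tᵢ,Tⱼ) = Cov(Xᵢ,Xⱼ); the off-diagonal part of the true-score variance is the same as above.
True-score variance = [7.3²·0.87 + 11.8²·0.79] + 129.21 = 156.362 + 129.21 = 285.572.
Reliability = 285.572 / 321.74 = 0.888.

0.888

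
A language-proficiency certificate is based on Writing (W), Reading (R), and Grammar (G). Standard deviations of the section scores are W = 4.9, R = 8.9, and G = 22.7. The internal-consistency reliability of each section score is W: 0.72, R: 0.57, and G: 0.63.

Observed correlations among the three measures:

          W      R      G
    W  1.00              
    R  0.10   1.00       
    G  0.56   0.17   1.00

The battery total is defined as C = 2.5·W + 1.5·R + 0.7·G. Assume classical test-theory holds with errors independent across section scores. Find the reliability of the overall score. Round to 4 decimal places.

Var(C) = 2.5²·4.9² + 1.5²·8.9² + 0.7²·22.7² + 2·[3.75·4.9·8.9·0.10 + 1.75·4.9·22.7·0.56 + 1.05·8.9·22.7·0.17] = 580.777 + 322.843 = 903.62.
Under uncorrelated errors the observed covariances equal the true-score covariances, so only the own-variance terms attenuate.
True-score variance = [2.5²·4.9²·0.72 + 1.5²·8.9²·0.57 + 0.7²·22.7²·0.63] + 322.843 = 368.702 + 322.843 = 691.545.
Reliability = 691.545 / 903.62 = 0.7653.

0.7653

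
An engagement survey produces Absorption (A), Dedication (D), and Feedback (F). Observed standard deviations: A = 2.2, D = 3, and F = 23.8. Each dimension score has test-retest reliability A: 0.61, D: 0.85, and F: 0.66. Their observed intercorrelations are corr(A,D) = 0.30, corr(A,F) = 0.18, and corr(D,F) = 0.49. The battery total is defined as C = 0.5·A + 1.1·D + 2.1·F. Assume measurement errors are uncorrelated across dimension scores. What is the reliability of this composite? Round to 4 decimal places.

0.6839

Var(C) = 0.5²·2.2² + 1.1²·3² + 2.1²·23.8² + 2·[0.55·2.2·3·0.30 + 1.05·2.2·23.8·0.18 + 2.31·3·23.8·0.49] = 2510.1 + 183.605 = 2693.71.
With uncorrelated errors the cross-covariances are all true-score covariance, so they carry over unchanged; only the diagonal terms shrink to ρᵢσᵢ².
True-score variance = [0.5²·2.2²·0.61 + 1.1²·3²·0.85 + 2.1²·23.8²·0.66] + 183.605 = 1658.67 + 183.605 = 1842.28.
Reliability = 1842.28 / 2693.71 = 0.6839.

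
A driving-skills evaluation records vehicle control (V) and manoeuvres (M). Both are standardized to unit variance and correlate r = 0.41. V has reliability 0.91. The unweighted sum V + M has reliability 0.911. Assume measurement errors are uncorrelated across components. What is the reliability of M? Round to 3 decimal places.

0.839

Var(V+M) = 2 + 2·0.41 = 2.820.
True-score variance = ρ_V + ρ_M + 2·0.41, so 0.911 = (0.91 + ρ_M + 0.82) / 2.820.
ρ_M = 0.911·2.820 − 0.91 − 0.82 = 0.839.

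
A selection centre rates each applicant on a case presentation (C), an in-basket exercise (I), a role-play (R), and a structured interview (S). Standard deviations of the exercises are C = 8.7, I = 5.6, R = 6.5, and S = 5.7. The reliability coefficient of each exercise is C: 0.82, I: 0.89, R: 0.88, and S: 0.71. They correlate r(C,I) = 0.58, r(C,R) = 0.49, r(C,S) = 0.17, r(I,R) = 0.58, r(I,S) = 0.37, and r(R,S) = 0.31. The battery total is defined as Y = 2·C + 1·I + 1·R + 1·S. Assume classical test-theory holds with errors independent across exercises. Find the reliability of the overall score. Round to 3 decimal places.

0.904

Var(Y) = 2²·8.7² + 5.6² + 6.5² + 5.7² + 2·[2·8.7·5.6·0.58 + 2·8.7·6.5·0.49 + 2·8.7·5.7·0.17 + 5.6·6.5·0.58 + 5.6·5.7·0.37 + 6.5·5.7·0.31] = 408.86 + 346.405 = 755.265.
Under uncorrelated errors the observed covariances equal the true-score covariances, so only the own-variance terms attenuate.
True-score variance = [2²·8.7²·0.82 + 5.6²·0.89 + 6.5²·0.88 + 5.7²·0.71] + 346.405 = 336.421 + 346.405 = 682.827.
Reliability = 682.827 / 755.265 = 0.904.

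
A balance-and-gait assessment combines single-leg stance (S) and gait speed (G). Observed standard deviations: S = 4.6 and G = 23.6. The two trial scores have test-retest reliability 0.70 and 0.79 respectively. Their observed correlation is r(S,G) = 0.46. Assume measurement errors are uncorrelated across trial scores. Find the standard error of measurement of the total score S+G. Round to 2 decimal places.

11.10

Var(total) = 578.12 + 99.8752 = 677.995.
True-score variance = 454.81 + 99.8752 = 554.686, so reliability = 0.8181.
Error variance = 677.995 − 554.686 = 123.31; SEM = √123.31 = 11.10.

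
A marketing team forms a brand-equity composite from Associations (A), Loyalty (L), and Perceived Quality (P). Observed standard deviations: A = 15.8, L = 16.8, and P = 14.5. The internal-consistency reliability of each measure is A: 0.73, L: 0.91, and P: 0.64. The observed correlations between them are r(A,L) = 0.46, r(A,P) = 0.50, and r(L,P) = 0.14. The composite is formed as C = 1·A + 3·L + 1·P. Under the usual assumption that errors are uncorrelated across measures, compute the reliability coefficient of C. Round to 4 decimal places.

0.9108

Var(C) = 15.8² + 3²·16.8² + 14.5² + 2·[3·15.8·16.8·0.46 + 15.8·14.5·0.50 + 3·16.8·14.5·0.14] = 3000.05 + 1166.34 = 4166.39.
Under uncorrelated errors the observed covariances equal the true-score covariances, so only the own-variance terms attenuate.
True-score variance = [15.8²·0.73 + 3²·16.8²·0.91 + 14.5²·0.64] + 1166.34 = 2628.34 + 1166.34 = 3794.68.
Reliability = 3794.68 / 4166.39 = 0.9108.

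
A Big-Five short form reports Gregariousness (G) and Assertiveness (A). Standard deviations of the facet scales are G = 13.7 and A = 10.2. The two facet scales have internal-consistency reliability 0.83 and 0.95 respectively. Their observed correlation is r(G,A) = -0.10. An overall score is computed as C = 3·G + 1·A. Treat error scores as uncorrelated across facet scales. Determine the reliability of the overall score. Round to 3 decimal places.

0.829

Var(C) = 3²·13.7² + 10.2² + 2·[3·13.7·10.2·(-0.10)] = 1793.25 − 83.844 = 1709.41.
Under uncorrelated errors the observed covariances equal the true-score covariances, so only the own-variance terms attenuate.
True-score variance = [3²·13.7²·0.83 + 10.2²·0.95] − 83.844 = 1500.88 − 83.844 = 1417.04.
Reliability = 1417.04 / 1709.41 = 0.829.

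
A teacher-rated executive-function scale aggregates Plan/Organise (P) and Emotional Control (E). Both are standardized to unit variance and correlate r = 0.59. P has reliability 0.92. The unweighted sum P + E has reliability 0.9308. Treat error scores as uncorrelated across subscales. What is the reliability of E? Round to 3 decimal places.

Var(P+E) = 2 + 2·0.59 = 3.180.
True-score variance = ρ_P + ρ_E + 2·0.59, so 0.9308 = (0.92 + ρ_E + 1.18) / 3.180.
ρ_E = 0.9308·3.180 − 0.92 − 1.18 = 0.860.

0.860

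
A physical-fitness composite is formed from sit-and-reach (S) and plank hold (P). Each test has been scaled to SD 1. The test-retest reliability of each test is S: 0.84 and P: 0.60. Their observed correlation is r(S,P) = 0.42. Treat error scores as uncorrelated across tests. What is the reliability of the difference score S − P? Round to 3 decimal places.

0.517

Var(S−P) = 1 + 1 − 2·0.42 = 2 − 0.84 = 1.16.
Under uncorrelated errors the observed covariances equal the true-score covariances, so only the own-variance terms attenuate.
True-score variance = [0.84 + 0.60] − 0.84 = 1.44 − 0.84 = 0.6.
Reliability = 0.6 / 1.16 = 0.517.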